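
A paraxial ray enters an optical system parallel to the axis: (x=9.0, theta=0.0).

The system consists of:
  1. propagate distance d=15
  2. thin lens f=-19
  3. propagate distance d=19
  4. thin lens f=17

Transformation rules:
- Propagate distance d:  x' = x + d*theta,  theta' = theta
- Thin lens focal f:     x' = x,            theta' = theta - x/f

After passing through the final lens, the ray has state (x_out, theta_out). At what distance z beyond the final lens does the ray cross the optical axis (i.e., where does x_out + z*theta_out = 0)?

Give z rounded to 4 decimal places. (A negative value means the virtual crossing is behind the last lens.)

Initial: x=9.0000 theta=0.0000
After 1 (propagate distance d=15): x=9.0000 theta=0.0000
After 2 (thin lens f=-19): x=9.0000 theta=9/19 (≈0.4737)
After 3 (propagate distance d=19): x=18.0000 theta=9/19 (≈0.4737)
After 4 (thin lens f=17): x=18.0000 theta=-189/323 (≈-0.5851)
z_focus = -x_out/theta_out = -(18.0000)/(-189/323) = 646/21 ≈ 30.7619
Rounded to 4 decimal places: z = 30.7619

Answer: 30.7619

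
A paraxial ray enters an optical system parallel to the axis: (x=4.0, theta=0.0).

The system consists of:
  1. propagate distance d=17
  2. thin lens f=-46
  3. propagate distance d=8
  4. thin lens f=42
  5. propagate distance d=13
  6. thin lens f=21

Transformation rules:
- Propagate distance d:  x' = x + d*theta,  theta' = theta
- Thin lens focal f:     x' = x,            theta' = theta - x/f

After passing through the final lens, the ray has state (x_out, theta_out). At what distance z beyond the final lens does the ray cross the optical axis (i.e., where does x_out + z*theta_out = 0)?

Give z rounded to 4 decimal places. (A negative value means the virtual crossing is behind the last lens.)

Initial: x=4.0000 theta=0.0000
After 1 (propagate distance d=17): x=4.0000 theta=0.0000
After 2 (thin lens f=-46): x=4.0000 theta=2/23 (≈0.0870)
After 3 (propagate distance d=8): x=108/23 (≈4.6957) theta=2/23 (≈0.0870)
After 4 (thin lens f=42): x=108/23 (≈4.6957) theta=-4/161 (≈-0.0248)
After 5 (propagate distance d=13): x=704/161 (≈4.3727) theta=-4/161 (≈-0.0248)
After 6 (thin lens f=21): x=704/161 (≈4.3727) theta=-788/3381 (≈-0.2331)
z_focus = -x_out/theta_out = -(704/161)/(-788/3381) = 3696/197 ≈ 18.7614
Rounded to 4 decimal places: z = 18.7614

Answer: 18.7614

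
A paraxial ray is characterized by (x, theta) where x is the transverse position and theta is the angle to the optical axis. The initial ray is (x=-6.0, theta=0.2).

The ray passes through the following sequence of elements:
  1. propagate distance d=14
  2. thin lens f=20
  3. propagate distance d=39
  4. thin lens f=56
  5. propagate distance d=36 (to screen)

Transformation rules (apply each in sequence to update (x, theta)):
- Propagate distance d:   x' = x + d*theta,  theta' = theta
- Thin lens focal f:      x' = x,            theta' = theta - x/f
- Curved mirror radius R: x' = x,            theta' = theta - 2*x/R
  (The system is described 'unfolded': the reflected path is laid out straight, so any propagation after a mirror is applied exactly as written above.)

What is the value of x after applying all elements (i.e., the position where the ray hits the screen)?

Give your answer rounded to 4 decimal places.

Answer: 16.8314

Derivation:
Initial: x=-6.0000 theta=0.2000
After 1 (propagate distance d=14): x=-3.2000 theta=0.2000
After 2 (thin lens f=20): x=-3.2000 theta=0.3600
After 3 (propagate distance d=39): x=10.8400 theta=0.3600
After 4 (thin lens f=56): x=10.8400 theta=233/1400 (≈0.1664)
After 5 (propagate distance d=36 (to screen)): x=5891/350 (≈16.8314) theta=233/1400 (≈0.1664)
Rounded to 4 decimal places: x = 16.8314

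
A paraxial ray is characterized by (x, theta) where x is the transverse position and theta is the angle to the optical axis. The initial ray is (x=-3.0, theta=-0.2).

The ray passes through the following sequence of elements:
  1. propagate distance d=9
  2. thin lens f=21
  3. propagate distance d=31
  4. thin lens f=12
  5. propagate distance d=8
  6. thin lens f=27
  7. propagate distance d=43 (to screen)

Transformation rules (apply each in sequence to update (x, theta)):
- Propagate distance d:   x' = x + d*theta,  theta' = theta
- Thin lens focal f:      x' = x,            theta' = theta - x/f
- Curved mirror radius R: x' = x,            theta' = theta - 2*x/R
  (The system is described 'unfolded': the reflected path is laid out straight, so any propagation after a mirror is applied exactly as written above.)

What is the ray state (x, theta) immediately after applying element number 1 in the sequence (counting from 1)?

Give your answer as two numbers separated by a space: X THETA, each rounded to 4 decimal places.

Initial: x=-3.0000 theta=-0.2000
After 1 (propagate distance d=9): x=-4.8000 theta=-0.2000
Rounded to 4 decimal places: x = -4.8000, theta = -0.2000

Answer: -4.8000 -0.2000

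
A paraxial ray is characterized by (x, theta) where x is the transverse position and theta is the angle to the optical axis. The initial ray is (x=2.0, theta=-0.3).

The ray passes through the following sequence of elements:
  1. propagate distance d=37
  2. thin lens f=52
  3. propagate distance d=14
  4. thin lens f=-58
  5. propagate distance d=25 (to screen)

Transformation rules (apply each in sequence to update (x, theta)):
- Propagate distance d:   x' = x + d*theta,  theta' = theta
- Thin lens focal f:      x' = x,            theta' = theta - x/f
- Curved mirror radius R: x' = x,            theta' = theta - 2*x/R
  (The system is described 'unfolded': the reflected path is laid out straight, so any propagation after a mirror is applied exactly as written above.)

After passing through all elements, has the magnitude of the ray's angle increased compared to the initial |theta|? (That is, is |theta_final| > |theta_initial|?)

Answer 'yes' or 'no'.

Initial: x=2.0000 theta=-0.3000
After 1 (propagate distance d=37): x=-9.1000 theta=-0.3000
After 2 (thin lens f=52): x=-9.1000 theta=-0.1250
After 3 (propagate distance d=14): x=-10.8500 theta=-0.1250
After 4 (thin lens f=-58): x=-10.8500 theta=-181/580 (≈-0.3121)
After 5 (propagate distance d=25 (to screen)): x=-5409/290 (≈-18.6517) theta=-181/580 (≈-0.3121)
|theta_initial|=0.3000 |theta_final|=181/580 (≈0.3121) -> increased

Answer: yes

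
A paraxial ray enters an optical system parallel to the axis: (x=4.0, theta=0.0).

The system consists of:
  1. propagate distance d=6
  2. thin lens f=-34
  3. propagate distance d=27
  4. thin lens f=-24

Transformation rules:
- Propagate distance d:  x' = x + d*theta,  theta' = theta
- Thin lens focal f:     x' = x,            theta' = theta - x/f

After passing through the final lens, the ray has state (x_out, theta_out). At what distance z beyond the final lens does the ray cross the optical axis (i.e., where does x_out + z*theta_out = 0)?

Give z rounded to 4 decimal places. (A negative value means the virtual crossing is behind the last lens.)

Answer: -17.2235

Derivation:
Initial: x=4.0000 theta=0.0000
After 1 (propagate distance d=6): x=4.0000 theta=0.0000
After 2 (thin lens f=-34): x=4.0000 theta=2/17 (≈0.1176)
After 3 (propagate distance d=27): x=122/17 (≈7.1765) theta=2/17 (≈0.1176)
After 4 (thin lens f=-24): x=122/17 (≈7.1765) theta=5/12 (≈0.4167)
z_focus = -x_out/theta_out = -(122/17)/(5/12) = -1464/85 ≈ -17.2235
Rounded to 4 decimal places: z = -17.2235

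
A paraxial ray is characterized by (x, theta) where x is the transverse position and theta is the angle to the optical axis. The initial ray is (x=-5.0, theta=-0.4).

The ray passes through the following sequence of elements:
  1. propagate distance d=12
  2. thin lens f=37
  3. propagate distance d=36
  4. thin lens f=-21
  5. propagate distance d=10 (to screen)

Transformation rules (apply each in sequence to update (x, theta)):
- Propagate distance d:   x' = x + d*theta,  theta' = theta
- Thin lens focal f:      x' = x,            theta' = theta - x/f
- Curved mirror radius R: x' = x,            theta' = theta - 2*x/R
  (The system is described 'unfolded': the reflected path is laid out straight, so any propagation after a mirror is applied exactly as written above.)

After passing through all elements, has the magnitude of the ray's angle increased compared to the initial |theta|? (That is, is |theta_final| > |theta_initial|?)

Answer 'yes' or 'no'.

Answer: yes

Derivation:
Initial: x=-5.0000 theta=-0.4000
After 1 (propagate distance d=12): x=-9.8000 theta=-0.4000
After 2 (thin lens f=37): x=-9.8000 theta=-5/37 (≈-0.1351)
After 3 (propagate distance d=36): x=-2713/185 (≈-14.6649) theta=-5/37 (≈-0.1351)
After 4 (thin lens f=-21): x=-2713/185 (≈-14.6649) theta=-3238/3885 (≈-0.8335)
After 5 (propagate distance d=10 (to screen)): x=-89353/3885 (≈-22.9995) theta=-3238/3885 (≈-0.8335)
|theta_initial|=0.4000 |theta_final|=3238/3885 (≈0.8335) -> increased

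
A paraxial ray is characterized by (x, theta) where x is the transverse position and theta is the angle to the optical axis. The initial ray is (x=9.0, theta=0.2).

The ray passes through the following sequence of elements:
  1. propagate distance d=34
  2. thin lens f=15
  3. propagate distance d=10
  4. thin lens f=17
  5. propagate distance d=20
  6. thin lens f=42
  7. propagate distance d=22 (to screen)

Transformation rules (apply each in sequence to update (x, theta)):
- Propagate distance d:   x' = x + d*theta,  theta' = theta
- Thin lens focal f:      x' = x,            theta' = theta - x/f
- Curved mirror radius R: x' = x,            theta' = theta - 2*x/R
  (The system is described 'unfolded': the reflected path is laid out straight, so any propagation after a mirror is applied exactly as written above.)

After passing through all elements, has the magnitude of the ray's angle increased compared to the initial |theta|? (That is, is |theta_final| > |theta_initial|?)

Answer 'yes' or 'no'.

Answer: yes

Derivation:
Initial: x=9.0000 theta=0.2000
After 1 (propagate distance d=34): x=15.8000 theta=0.2000
After 2 (thin lens f=15): x=15.8000 theta=-64/75 (≈-0.8533)
After 3 (propagate distance d=10): x=109/15 (≈7.2667) theta=-64/75 (≈-0.8533)
After 4 (thin lens f=17): x=109/15 (≈7.2667) theta=-1633/1275 (≈-1.2808)
After 5 (propagate distance d=20): x=-4679/255 (≈-18.3490) theta=-1633/1275 (≈-1.2808)
After 6 (thin lens f=42): x=-4679/255 (≈-18.3490) theta=-45191/53550 (≈-0.8439)
After 7 (propagate distance d=22 (to screen)): x=-988396/26775 (≈-36.9149) theta=-45191/53550 (≈-0.8439)
|theta_initial|=0.2000 |theta_final|=45191/53550 (≈0.8439) -> increased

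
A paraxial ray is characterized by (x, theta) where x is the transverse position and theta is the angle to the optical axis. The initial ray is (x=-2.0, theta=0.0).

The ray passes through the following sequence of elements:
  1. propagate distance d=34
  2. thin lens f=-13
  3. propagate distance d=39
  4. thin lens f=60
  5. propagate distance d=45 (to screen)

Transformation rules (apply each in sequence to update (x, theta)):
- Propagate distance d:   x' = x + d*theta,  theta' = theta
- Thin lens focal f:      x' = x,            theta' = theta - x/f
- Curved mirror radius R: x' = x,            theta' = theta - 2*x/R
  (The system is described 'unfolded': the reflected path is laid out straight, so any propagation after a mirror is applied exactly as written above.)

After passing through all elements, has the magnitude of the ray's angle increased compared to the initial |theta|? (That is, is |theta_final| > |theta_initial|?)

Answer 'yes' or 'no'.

Initial: x=-2.0000 theta=0.0000
After 1 (propagate distance d=34): x=-2.0000 theta=0.0000
After 2 (thin lens f=-13): x=-2.0000 theta=-2/13 (≈-0.1538)
After 3 (propagate distance d=39): x=-8.0000 theta=-2/13 (≈-0.1538)
After 4 (thin lens f=60): x=-8.0000 theta=-4/195 (≈-0.0205)
After 5 (propagate distance d=45 (to screen)): x=-116/13 (≈-8.9231) theta=-4/195 (≈-0.0205)
|theta_initial|=0.0000 |theta_final|=4/195 (≈0.0205) -> increased

Answer: yes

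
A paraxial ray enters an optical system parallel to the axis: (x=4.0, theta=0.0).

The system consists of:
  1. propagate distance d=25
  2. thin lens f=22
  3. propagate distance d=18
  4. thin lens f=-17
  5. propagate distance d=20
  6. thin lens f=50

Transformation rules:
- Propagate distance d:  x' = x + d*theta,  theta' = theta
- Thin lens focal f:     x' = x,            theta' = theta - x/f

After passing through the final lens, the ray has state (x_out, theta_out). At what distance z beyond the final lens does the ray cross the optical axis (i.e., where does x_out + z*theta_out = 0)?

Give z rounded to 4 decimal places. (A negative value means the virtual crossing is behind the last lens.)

Answer: -20.9607

Derivation:
Initial: x=4.0000 theta=0.0000
After 1 (propagate distance d=25): x=4.0000 theta=0.0000
After 2 (thin lens f=22): x=4.0000 theta=-2/11 (≈-0.1818)
After 3 (propagate distance d=18): x=8/11 (≈0.7273) theta=-2/11 (≈-0.1818)
After 4 (thin lens f=-17): x=8/11 (≈0.7273) theta=-26/187 (≈-0.1390)
After 5 (propagate distance d=20): x=-384/187 (≈-2.0535) theta=-26/187 (≈-0.1390)
After 6 (thin lens f=50): x=-384/187 (≈-2.0535) theta=-458/4675 (≈-0.0980)
z_focus = -x_out/theta_out = -(-384/187)/(-458/4675) = -4800/229 ≈ -20.9607
Rounded to 4 decimal places: z = -20.9607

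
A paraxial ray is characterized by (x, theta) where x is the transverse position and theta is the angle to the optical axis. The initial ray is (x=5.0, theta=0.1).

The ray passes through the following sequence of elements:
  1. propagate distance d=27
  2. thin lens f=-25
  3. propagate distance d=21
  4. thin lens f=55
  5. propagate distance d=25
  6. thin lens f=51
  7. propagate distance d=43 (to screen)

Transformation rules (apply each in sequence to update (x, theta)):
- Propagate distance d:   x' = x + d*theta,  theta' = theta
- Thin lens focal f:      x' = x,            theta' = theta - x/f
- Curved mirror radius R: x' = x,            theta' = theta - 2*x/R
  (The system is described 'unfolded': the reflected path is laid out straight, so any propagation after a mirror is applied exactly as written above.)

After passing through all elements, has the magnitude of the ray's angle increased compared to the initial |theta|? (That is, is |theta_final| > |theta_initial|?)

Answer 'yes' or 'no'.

Answer: yes

Derivation:
Initial: x=5.0000 theta=0.1000
After 1 (propagate distance d=27): x=7.7000 theta=0.1000
After 2 (thin lens f=-25): x=7.7000 theta=0.4080
After 3 (propagate distance d=21): x=16.2680 theta=0.4080
After 4 (thin lens f=55): x=16.2680 theta=1543/13750 (≈0.1122)
After 5 (propagate distance d=25): x=26226/1375 (≈19.0735) theta=1543/13750 (≈0.1122)
After 6 (thin lens f=51): x=26226/1375 (≈19.0735) theta=-61189/233750 (≈-0.2618)
After 7 (propagate distance d=43 (to screen)): x=1827293/233750 (≈7.8173) theta=-61189/233750 (≈-0.2618)
|theta_initial|=0.1000 |theta_final|=61189/233750 (≈0.2618) -> increased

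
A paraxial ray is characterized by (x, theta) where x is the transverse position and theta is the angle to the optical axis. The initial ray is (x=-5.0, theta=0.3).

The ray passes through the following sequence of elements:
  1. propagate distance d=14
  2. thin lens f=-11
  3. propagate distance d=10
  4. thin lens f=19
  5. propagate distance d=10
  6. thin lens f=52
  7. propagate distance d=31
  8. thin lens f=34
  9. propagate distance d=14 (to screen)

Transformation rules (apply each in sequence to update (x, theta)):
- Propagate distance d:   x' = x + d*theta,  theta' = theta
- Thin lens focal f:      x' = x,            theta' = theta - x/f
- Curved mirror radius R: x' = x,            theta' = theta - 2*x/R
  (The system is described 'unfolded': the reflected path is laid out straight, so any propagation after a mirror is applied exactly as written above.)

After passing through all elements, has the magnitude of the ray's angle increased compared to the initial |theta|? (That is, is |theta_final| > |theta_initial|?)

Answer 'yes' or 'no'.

Answer: no

Derivation:
Initial: x=-5.0000 theta=0.3000
After 1 (propagate distance d=14): x=-0.8000 theta=0.3000
After 2 (thin lens f=-11): x=-0.8000 theta=5/22 (≈0.2273)
After 3 (propagate distance d=10): x=81/55 (≈1.4727) theta=5/22 (≈0.2273)
After 4 (thin lens f=19): x=81/55 (≈1.4727) theta=313/2090 (≈0.1498)
After 5 (propagate distance d=10): x=3104/1045 (≈2.9703) theta=313/2090 (≈0.1498)
After 6 (thin lens f=52): x=3104/1045 (≈2.9703) theta=2517/27170 (≈0.0926)
After 7 (propagate distance d=31): x=158731/27170 (≈5.8421) theta=2517/27170 (≈0.0926)
After 8 (thin lens f=34): x=158731/27170 (≈5.8421) theta=-73153/923780 (≈-0.0792)
After 9 (propagate distance d=14 (to screen)): x=1093178/230945 (≈4.7335) theta=-73153/923780 (≈-0.0792)
|theta_initial|=0.3000 |theta_final|=73153/923780 (≈0.0792) -> not increased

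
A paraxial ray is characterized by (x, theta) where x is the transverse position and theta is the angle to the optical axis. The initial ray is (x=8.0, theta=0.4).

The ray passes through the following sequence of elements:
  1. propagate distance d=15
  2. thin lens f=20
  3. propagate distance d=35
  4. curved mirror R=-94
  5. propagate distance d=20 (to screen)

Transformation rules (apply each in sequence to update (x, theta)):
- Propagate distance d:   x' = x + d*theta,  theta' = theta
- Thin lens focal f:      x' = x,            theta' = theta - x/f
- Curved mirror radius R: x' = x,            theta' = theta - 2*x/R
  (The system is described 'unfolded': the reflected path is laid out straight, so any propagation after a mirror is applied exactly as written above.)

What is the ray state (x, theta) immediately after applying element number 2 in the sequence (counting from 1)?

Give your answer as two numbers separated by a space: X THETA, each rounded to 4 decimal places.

Answer: 14.0000 -0.3000

Derivation:
Initial: x=8.0000 theta=0.4000
After 1 (propagate distance d=15): x=14.0000 theta=0.4000
After 2 (thin lens f=20): x=14.0000 theta=-0.3000
Rounded to 4 decimal places: x = 14.0000, theta = -0.3000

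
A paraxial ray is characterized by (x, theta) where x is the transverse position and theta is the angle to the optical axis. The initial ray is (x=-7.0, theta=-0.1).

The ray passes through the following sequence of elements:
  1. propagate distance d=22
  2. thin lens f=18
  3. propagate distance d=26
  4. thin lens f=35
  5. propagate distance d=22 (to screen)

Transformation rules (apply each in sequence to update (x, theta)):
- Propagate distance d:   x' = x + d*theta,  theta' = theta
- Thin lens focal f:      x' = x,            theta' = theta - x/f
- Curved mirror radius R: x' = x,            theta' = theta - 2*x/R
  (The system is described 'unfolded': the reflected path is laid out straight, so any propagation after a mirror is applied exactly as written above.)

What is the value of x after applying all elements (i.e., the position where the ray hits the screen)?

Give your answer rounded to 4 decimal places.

Answer: 9.5975

Derivation:
Initial: x=-7.0000 theta=-0.1000
After 1 (propagate distance d=22): x=-9.2000 theta=-0.1000
After 2 (thin lens f=18): x=-9.2000 theta=37/90 (≈0.4111)
After 3 (propagate distance d=26): x=67/45 (≈1.4889) theta=37/90 (≈0.4111)
After 4 (thin lens f=35): x=67/45 (≈1.4889) theta=129/350 (≈0.3686)
After 5 (propagate distance d=22 (to screen)): x=15116/1575 (≈9.5975) theta=129/350 (≈0.3686)
Rounded to 4 decimal places: x = 9.5975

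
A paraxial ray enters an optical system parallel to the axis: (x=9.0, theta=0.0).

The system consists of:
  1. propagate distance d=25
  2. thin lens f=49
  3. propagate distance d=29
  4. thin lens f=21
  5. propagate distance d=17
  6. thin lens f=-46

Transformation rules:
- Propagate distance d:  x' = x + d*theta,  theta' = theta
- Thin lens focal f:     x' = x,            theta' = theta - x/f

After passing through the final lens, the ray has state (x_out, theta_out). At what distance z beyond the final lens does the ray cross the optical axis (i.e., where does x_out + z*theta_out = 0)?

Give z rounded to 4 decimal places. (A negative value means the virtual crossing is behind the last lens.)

Answer: -5.8909

Derivation:
Initial: x=9.0000 theta=0.0000
After 1 (propagate distance d=25): x=9.0000 theta=0.0000
After 2 (thin lens f=49): x=9.0000 theta=-9/49 (≈-0.1837)
After 3 (propagate distance d=29): x=180/49 (≈3.6735) theta=-9/49 (≈-0.1837)
After 4 (thin lens f=21): x=180/49 (≈3.6735) theta=-123/343 (≈-0.3586)
After 5 (propagate distance d=17): x=-831/343 (≈-2.4227) theta=-123/343 (≈-0.3586)
After 6 (thin lens f=-46): x=-831/343 (≈-2.4227) theta=-927/2254 (≈-0.4113)
z_focus = -x_out/theta_out = -(-831/343)/(-927/2254) = -12742/2163 ≈ -5.8909
Rounded to 4 decimal places: z = -5.8909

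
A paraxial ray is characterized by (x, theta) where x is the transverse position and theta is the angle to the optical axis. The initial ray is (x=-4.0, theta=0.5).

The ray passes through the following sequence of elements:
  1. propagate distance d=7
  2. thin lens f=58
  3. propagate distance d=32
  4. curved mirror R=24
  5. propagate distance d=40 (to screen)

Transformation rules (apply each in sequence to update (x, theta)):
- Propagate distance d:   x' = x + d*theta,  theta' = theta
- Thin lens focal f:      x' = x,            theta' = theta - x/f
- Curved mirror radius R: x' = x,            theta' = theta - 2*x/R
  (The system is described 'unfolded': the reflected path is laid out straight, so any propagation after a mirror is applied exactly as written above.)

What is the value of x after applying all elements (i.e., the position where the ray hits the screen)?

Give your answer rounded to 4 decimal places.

Initial: x=-4.0000 theta=0.5000
After 1 (propagate distance d=7): x=-0.5000 theta=0.5000
After 2 (thin lens f=58): x=-0.5000 theta=59/116 (≈0.5086)
After 3 (propagate distance d=32): x=915/58 (≈15.7759) theta=59/116 (≈0.5086)
After 4 (curved mirror R=24): x=915/58 (≈15.7759) theta=-187/232 (≈-0.8060)
After 5 (propagate distance d=40 (to screen)): x=-955/58 (≈-16.4655) theta=-187/232 (≈-0.8060)
Rounded to 4 decimal places: x = -16.4655

Answer: -16.4655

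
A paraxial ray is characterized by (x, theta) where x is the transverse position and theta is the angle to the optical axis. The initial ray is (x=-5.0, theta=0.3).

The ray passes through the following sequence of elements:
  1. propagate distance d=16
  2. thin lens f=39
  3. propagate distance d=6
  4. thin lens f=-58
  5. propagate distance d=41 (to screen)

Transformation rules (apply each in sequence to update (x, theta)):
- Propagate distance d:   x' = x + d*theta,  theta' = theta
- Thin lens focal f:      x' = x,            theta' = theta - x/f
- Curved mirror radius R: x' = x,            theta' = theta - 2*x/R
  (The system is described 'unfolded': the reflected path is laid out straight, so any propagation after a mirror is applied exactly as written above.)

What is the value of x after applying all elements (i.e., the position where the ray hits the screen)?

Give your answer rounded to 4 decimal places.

Initial: x=-5.0000 theta=0.3000
After 1 (propagate distance d=16): x=-0.2000 theta=0.3000
After 2 (thin lens f=39): x=-0.2000 theta=119/390 (≈0.3051)
After 3 (propagate distance d=6): x=106/65 (≈1.6308) theta=119/390 (≈0.3051)
After 4 (thin lens f=-58): x=106/65 (≈1.6308) theta=3769/11310 (≈0.3332)
After 5 (propagate distance d=41 (to screen)): x=172973/11310 (≈15.2938) theta=3769/11310 (≈0.3332)
Rounded to 4 decimal places: x = 15.2938

Answer: 15.2938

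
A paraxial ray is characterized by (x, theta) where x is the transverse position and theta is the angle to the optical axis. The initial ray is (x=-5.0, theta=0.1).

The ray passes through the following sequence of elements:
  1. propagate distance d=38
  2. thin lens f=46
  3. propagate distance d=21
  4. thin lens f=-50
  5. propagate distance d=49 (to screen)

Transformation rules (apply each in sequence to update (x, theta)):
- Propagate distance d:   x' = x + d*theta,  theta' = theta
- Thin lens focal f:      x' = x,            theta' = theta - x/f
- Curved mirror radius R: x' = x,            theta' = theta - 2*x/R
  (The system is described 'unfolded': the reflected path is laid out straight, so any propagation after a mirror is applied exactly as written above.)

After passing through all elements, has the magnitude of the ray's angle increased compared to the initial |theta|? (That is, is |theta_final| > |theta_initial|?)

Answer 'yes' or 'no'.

Initial: x=-5.0000 theta=0.1000
After 1 (propagate distance d=38): x=-1.2000 theta=0.1000
After 2 (thin lens f=46): x=-1.2000 theta=29/230 (≈0.1261)
After 3 (propagate distance d=21): x=333/230 (≈1.4478) theta=29/230 (≈0.1261)
After 4 (thin lens f=-50): x=333/230 (≈1.4478) theta=1783/11500 (≈0.1550)
After 5 (propagate distance d=49 (to screen)): x=104017/11500 (≈9.0450) theta=1783/11500 (≈0.1550)
|theta_initial|=0.1000 |theta_final|=1783/11500 (≈0.1550) -> increased

Answer: yes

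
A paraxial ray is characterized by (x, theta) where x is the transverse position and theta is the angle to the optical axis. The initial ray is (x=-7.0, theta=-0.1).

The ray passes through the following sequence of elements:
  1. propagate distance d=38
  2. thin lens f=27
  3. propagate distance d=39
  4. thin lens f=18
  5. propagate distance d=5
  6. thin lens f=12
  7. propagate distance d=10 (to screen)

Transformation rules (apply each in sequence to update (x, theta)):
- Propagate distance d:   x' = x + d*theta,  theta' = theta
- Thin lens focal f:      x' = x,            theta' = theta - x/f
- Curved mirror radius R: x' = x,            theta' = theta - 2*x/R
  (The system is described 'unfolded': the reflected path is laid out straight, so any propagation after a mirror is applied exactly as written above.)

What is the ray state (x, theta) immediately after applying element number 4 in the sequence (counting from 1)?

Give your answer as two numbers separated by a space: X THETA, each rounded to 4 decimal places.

Initial: x=-7.0000 theta=-0.1000
After 1 (propagate distance d=38): x=-10.8000 theta=-0.1000
After 2 (thin lens f=27): x=-10.8000 theta=0.3000
After 3 (propagate distance d=39): x=0.9000 theta=0.3000
After 4 (thin lens f=18): x=0.9000 theta=0.2500
Rounded to 4 decimal places: x = 0.9000, theta = 0.2500

Answer: 0.9000 0.2500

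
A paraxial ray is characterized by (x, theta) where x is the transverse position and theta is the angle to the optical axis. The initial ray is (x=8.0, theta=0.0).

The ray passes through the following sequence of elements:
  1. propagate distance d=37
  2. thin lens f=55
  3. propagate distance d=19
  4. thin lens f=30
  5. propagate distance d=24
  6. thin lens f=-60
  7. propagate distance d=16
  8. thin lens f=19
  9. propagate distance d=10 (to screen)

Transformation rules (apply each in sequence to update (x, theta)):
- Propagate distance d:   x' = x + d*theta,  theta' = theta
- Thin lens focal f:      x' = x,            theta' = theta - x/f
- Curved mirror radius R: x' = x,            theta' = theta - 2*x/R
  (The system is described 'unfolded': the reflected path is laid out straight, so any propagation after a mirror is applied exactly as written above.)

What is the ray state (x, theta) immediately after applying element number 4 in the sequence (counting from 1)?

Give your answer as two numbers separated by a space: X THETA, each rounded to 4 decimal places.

Answer: 5.2364 -0.3200

Derivation:
Initial: x=8.0000 theta=0.0000
After 1 (propagate distance d=37): x=8.0000 theta=0.0000
After 2 (thin lens f=55): x=8.0000 theta=-8/55 (≈-0.1455)
After 3 (propagate distance d=19): x=288/55 (≈5.2364) theta=-8/55 (≈-0.1455)
After 4 (thin lens f=30): x=288/55 (≈5.2364) theta=-0.3200
Rounded to 4 decimal places: x = 5.2364, theta = -0.3200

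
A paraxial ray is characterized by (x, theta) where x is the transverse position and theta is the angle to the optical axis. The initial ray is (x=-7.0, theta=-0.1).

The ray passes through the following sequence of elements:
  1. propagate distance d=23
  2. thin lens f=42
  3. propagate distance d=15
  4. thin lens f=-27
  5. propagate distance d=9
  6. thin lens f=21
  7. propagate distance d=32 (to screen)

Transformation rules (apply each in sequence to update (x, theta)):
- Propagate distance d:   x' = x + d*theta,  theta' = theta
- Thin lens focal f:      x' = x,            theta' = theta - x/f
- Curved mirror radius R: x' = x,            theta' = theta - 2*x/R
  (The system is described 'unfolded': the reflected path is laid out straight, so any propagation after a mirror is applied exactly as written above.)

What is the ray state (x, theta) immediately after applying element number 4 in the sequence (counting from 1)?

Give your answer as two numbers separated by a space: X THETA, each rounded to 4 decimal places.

Initial: x=-7.0000 theta=-0.1000
After 1 (propagate distance d=23): x=-9.3000 theta=-0.1000
After 2 (thin lens f=42): x=-9.3000 theta=17/140 (≈0.1214)
After 3 (propagate distance d=15): x=-1047/140 (≈-7.4786) theta=17/140 (≈0.1214)
After 4 (thin lens f=-27): x=-1047/140 (≈-7.4786) theta=-7/45 (≈-0.1556)
Rounded to 4 decimal places: x = -7.4786, theta = -0.1556

Answer: -7.4786 -0.1556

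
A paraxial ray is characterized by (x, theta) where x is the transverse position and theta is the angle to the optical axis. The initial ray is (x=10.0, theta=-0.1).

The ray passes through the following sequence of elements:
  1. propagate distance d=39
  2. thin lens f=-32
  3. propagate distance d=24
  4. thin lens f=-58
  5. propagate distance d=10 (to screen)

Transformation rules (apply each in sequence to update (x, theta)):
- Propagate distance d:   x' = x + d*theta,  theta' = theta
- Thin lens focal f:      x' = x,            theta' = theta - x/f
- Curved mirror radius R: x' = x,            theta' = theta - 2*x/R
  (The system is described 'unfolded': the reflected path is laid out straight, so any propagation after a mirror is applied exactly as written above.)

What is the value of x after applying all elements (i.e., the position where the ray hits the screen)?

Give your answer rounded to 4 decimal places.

Answer: 10.6080

Derivation:
Initial: x=10.0000 theta=-0.1000
After 1 (propagate distance d=39): x=6.1000 theta=-0.1000
After 2 (thin lens f=-32): x=6.1000 theta=29/320 (≈0.0906)
After 3 (propagate distance d=24): x=8.2750 theta=29/320 (≈0.0906)
After 4 (thin lens f=-58): x=8.2750 theta=433/1856 (≈0.2333)
After 5 (propagate distance d=10 (to screen)): x=49221/4640 (≈10.6080) theta=433/1856 (≈0.2333)
Rounded to 4 decimal places: x = 10.6080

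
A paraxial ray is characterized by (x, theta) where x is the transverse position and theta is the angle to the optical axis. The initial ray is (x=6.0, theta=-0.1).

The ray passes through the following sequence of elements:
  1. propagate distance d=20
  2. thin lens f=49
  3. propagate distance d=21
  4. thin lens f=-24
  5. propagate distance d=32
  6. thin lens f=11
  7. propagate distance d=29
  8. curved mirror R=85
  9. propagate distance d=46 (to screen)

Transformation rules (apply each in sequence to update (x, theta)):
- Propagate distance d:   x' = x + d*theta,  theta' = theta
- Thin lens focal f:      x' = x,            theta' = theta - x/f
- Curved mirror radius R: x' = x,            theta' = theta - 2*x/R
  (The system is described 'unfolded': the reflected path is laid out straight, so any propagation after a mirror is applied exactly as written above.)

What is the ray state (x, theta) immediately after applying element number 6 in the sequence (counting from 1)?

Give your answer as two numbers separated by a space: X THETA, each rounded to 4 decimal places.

Answer: -5.3789 0.3151

Derivation:
Initial: x=6.0000 theta=-0.1000
After 1 (propagate distance d=20): x=4.0000 theta=-0.1000
After 2 (thin lens f=49): x=4.0000 theta=-89/490 (≈-0.1816)
After 3 (propagate distance d=21): x=13/70 (≈0.1857) theta=-89/490 (≈-0.1816)
After 4 (thin lens f=-24): x=13/70 (≈0.1857) theta=-409/2352 (≈-0.1739)
After 5 (propagate distance d=32): x=-7907/1470 (≈-5.3789) theta=-409/2352 (≈-0.1739)
After 6 (thin lens f=11): x=-7907/1470 (≈-5.3789) theta=1941/6160 (≈0.3151)
Rounded to 4 decimal places: x = -5.3789, theta = 0.3151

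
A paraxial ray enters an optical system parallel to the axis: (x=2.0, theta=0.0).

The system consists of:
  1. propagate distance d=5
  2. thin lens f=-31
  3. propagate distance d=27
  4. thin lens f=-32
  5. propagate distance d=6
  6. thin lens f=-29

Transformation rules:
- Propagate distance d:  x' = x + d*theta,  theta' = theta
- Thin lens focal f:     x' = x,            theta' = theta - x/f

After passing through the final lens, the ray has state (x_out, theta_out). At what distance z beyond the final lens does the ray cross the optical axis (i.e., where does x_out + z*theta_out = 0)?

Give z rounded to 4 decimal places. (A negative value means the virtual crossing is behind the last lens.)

Answer: -13.8801

Derivation:
Initial: x=2.0000 theta=0.0000
After 1 (propagate distance d=5): x=2.0000 theta=0.0000
After 2 (thin lens f=-31): x=2.0000 theta=2/31 (≈0.0645)
After 3 (propagate distance d=27): x=116/31 (≈3.7419) theta=2/31 (≈0.0645)
After 4 (thin lens f=-32): x=116/31 (≈3.7419) theta=45/248 (≈0.1815)
After 5 (propagate distance d=6): x=599/124 (≈4.8306) theta=45/248 (≈0.1815)
After 6 (thin lens f=-29): x=599/124 (≈4.8306) theta=2503/7192 (≈0.3480)
z_focus = -x_out/theta_out = -(599/124)/(2503/7192) = -34742/2503 ≈ -13.8801
Rounded to 4 decimal places: z = -13.8801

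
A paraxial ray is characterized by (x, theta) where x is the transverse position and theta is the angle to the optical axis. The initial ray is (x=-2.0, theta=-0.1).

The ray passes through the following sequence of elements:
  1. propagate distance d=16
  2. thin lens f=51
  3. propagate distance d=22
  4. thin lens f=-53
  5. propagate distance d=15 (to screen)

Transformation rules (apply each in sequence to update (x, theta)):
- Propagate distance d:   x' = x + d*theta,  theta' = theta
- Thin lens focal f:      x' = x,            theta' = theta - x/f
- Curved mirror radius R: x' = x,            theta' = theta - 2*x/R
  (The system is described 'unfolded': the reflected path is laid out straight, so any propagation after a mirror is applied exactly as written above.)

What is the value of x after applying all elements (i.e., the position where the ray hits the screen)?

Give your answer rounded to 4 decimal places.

Answer: -5.8902

Derivation:
Initial: x=-2.0000 theta=-0.1000
After 1 (propagate distance d=16): x=-3.6000 theta=-0.1000
After 2 (thin lens f=51): x=-3.6000 theta=-1/34 (≈-0.0294)
After 3 (propagate distance d=22): x=-361/85 (≈-4.2471) theta=-1/34 (≈-0.0294)
After 4 (thin lens f=-53): x=-361/85 (≈-4.2471) theta=-987/9010 (≈-0.1095)
After 5 (propagate distance d=15 (to screen)): x=-53071/9010 (≈-5.8902) theta=-987/9010 (≈-0.1095)
Rounded to 4 decimal places: x = -5.8902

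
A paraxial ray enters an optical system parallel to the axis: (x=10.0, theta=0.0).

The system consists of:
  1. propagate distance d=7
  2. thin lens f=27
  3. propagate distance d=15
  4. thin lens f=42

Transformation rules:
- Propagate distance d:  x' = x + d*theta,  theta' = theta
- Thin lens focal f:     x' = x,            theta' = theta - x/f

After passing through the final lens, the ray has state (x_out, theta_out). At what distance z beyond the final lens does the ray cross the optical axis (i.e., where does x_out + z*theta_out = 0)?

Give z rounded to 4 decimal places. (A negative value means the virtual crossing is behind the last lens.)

Initial: x=10.0000 theta=0.0000
After 1 (propagate distance d=7): x=10.0000 theta=0.0000
After 2 (thin lens f=27): x=10.0000 theta=-10/27 (≈-0.3704)
After 3 (propagate distance d=15): x=40/9 (≈4.4444) theta=-10/27 (≈-0.3704)
After 4 (thin lens f=42): x=40/9 (≈4.4444) theta=-10/21 (≈-0.4762)
z_focus = -x_out/theta_out = -(40/9)/(-10/21) = 28/3 ≈ 9.3333
Rounded to 4 decimal places: z = 9.3333

Answer: 9.3333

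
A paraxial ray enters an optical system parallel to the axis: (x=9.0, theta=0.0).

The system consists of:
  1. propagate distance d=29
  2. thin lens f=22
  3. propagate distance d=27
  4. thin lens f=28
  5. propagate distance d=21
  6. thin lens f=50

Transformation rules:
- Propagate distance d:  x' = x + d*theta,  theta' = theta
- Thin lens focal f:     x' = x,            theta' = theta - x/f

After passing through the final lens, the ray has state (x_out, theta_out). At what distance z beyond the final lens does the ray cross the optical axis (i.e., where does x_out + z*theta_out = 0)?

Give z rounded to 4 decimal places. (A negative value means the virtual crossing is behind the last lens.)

Answer: -59.1082

Derivation:
Initial: x=9.0000 theta=0.0000
After 1 (propagate distance d=29): x=9.0000 theta=0.0000
After 2 (thin lens f=22): x=9.0000 theta=-9/22 (≈-0.4091)
After 3 (propagate distance d=27): x=-45/22 (≈-2.0455) theta=-9/22 (≈-0.4091)
After 4 (thin lens f=28): x=-45/22 (≈-2.0455) theta=-207/616 (≈-0.3360)
After 5 (propagate distance d=21): x=-801/88 (≈-9.1023) theta=-207/616 (≈-0.3360)
After 6 (thin lens f=50): x=-801/88 (≈-9.1023) theta=-4743/30800 (≈-0.1540)
z_focus = -x_out/theta_out = -(-801/88)/(-4743/30800) = -31150/527 ≈ -59.1082
Rounded to 4 decimal places: z = -59.1082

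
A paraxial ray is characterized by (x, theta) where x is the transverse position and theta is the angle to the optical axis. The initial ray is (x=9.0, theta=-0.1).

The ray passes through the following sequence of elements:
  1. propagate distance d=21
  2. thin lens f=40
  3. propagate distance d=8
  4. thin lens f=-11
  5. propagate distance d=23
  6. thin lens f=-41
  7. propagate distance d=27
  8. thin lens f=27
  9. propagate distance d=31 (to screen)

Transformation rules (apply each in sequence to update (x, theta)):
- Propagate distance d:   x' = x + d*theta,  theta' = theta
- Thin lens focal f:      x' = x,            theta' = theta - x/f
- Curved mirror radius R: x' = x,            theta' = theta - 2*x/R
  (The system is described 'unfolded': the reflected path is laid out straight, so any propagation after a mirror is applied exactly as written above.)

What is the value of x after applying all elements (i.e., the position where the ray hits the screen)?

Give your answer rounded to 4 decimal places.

Initial: x=9.0000 theta=-0.1000
After 1 (propagate distance d=21): x=6.9000 theta=-0.1000
After 2 (thin lens f=40): x=6.9000 theta=-0.2725
After 3 (propagate distance d=8): x=4.7200 theta=-0.2725
After 4 (thin lens f=-11): x=4.7200 theta=689/4400 (≈0.1566)
After 5 (propagate distance d=23): x=7323/880 (≈8.3216) theta=689/4400 (≈0.1566)
After 6 (thin lens f=-41): x=7323/880 (≈8.3216) theta=4054/11275 (≈0.3596)
After 7 (propagate distance d=27): x=3252543/180400 (≈18.0296) theta=4054/11275 (≈0.3596)
After 8 (thin lens f=27): x=3252543/180400 (≈18.0296) theta=-2441/7920 (≈-0.3082)
After 9 (propagate distance d=31 (to screen)): x=3440083/405900 (≈8.4752) theta=-2441/7920 (≈-0.3082)
Rounded to 4 decimal places: x = 8.4752

Answer: 8.4752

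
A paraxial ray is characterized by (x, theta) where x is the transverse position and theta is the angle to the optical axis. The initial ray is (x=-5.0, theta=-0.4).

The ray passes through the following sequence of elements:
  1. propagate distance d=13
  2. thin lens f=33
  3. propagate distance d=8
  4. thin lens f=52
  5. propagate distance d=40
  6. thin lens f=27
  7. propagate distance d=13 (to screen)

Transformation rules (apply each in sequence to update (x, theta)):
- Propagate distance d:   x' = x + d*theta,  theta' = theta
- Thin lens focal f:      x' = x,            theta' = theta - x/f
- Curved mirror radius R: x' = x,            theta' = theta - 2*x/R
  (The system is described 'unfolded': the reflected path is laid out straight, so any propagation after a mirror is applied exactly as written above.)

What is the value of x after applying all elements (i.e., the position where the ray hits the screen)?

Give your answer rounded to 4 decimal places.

Initial: x=-5.0000 theta=-0.4000
After 1 (propagate distance d=13): x=-10.2000 theta=-0.4000
After 2 (thin lens f=33): x=-10.2000 theta=-1/11 (≈-0.0909)
After 3 (propagate distance d=8): x=-601/55 (≈-10.9273) theta=-1/11 (≈-0.0909)
After 4 (thin lens f=52): x=-601/55 (≈-10.9273) theta=31/260 (≈0.1192)
After 5 (propagate distance d=40): x=-4403/715 (≈-6.1580) theta=31/260 (≈0.1192)
After 6 (thin lens f=27): x=-4403/715 (≈-6.1580) theta=2063/5940 (≈0.3473)
After 7 (propagate distance d=13 (to screen)): x=-126877/77220 (≈-1.6431) theta=2063/5940 (≈0.3473)
Rounded to 4 decimal places: x = -1.6431

Answer: -1.6431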